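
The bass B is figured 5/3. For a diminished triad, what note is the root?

The figures 5/3 mean the root of the chord is in the bass. If B is the root of a diminished triad, the root is B (chord tones B–D–F).

B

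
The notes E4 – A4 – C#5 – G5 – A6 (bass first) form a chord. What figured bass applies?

The notes E, A, C#, G stack in thirds as A–C#–E–G — an A dominant seventh chord. The bass E is the fifth, so this is second inversion: figured 4/3.

4/3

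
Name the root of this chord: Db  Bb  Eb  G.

Eb

Db, Bb, Eb, G are the tones of an Eb dominant seventh chord (Eb–G–Bb–Db), making Eb the root.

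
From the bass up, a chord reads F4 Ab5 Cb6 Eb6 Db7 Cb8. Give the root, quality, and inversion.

Reducing to letter names: F, Ab, Cb, Eb, Db. These stack in thirds as Db–F–Ab–Cb–Eb — a Db dominant ninth chord.
F is the third of Db dominant ninth; third in the bass means first inversion.

Db dominant ninth, first inversion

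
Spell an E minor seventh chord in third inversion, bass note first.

E minor seventh is E–G–B–D. Third inversion puts the seventh (D) in the bass, with the remaining tones above: D, E, G, B.

D, E, G, B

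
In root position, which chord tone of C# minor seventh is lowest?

C#

The root of C# minor seventh (C#–E–G#–B) is C#; that is the bass in root position.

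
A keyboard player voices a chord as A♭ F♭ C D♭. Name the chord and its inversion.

Db minor-major seventh, second inversion

The distinct note names are Ab, Fb, C, Db. Stacked in thirds they read Db–Fb–Ab–C, which is a minor-major seventh chord on Db.
Ab is the fifth of Db minor-major seventh; fifth in the bass means second inversion (figured bass 4/3).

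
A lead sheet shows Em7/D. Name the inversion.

third inversion

Em7/D means E minor seventh with D in the bass. D is the seventh of E minor seventh (E–G–B–D), so this is third inversion.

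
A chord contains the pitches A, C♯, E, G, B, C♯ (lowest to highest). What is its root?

A, C#, E, G, B are the tones of an A dominant ninth chord (A–C#–E–G–B), making A the root.

A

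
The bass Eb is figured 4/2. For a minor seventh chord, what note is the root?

The figures 4/2 mean the seventh of the chord is in the bass. If Eb is the seventh of a minor seventh chord, the root is F (chord tones F–Ab–C–Eb).

F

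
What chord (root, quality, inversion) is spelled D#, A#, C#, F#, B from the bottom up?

The distinct note names are D#, A#, C#, F#, B. Stacked in thirds they read B–D#–F#–A#–C#, which is a major ninth chord on B.
The lowest note is D#, the third of the chord, so this is first inversion.

B major ninth, first inversion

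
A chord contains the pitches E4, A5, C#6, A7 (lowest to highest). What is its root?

E, A, C# are the tones of an A major triad (A–C#–E), making A the root.

A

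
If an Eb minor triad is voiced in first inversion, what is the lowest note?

Eb minor is Eb–Gb–Bb. First inversion places the third in the bass: Gb.

Gb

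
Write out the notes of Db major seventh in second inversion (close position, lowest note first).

Ab, C, Db, F

Spelling Db major seventh: Db–F–Ab–C. In second inversion the fifth is bass, giving Ab, C, Db, F from the bottom.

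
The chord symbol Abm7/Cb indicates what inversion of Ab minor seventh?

first inversion

Abm7/Cb means Ab minor seventh with Cb in the bass. Cb is the third of Ab minor seventh (Ab–Cb–Eb–Gb), so this is first inversion.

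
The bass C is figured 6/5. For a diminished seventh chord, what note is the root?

A

The figures 6/5 mean the third of the chord is in the bass. If C is the third of a diminished seventh chord, the root is A (chord tones A–C–Eb–Gb).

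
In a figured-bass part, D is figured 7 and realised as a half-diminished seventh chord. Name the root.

The figures 7 mean the root of the chord is in the bass. If D is the root of a half-diminished seventh chord, the root is D (chord tones D–F–Ab–C).

D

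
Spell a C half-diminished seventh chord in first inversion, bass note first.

Spelling C half-diminished seventh: C–Eb–Gb–Bb. In first inversion the third is bass, giving Eb, Gb, Bb, C from the bottom.

Eb, Gb, Bb, C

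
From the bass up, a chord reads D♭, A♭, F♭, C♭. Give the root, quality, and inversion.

The pitch classes Db, Ab, Fb, Cb arrange in thirds as Db–Fb–Ab–Cb: a Db minor seventh chord.
With the root (Db) in the bass, the chord is in root position (figured bass 7).

Db minor seventh, root position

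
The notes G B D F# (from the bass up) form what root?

G

Reordering G, B, D, F# into stacked thirds gives G–B–D–F#; the bottom of that stack, G, is the root.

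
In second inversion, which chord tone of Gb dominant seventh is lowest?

Db

Gb dominant seventh is Gb–Bb–Db–Fb. Second inversion places the fifth in the bass: Db.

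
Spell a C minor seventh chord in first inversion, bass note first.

Spelling C minor seventh: C–Eb–G–Bb. In first inversion the third is bass, giving Eb, G, Bb, C from the bottom.

Eb, G, Bb, C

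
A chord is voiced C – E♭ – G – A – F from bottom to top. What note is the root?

F

The distinct letter names are C, Eb, G, A, F. Arranged as a stack of thirds they read F–A–C–Eb–G, so F is the root (an F dominant ninth chord).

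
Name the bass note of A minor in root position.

A

The root of A minor (A–C–E) is A; that is the bass in root position.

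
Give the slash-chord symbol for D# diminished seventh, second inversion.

Second inversion of D# diminished seventh has the fifth (A) in the bass. As a slash chord: D#dim7/A.

D#dim7/A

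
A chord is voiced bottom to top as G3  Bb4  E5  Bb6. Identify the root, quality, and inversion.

E diminished, first inversion

Reducing to letter names: G, Bb, E. These stack in thirds as E–G–Bb — an E diminished triad.
With the third (G) in the bass, the chord is in first inversion (figured bass 6).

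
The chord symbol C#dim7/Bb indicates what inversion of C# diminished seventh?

C#dim7/Bb means C# diminished seventh with Bb in the bass. Bb is the seventh of C# diminished seventh (C#–E–G–Bb), so this is third inversion.

third inversion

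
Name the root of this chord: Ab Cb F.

F

Reordering Ab, Cb, F into stacked thirds gives F–Ab–Cb; the bottom of that stack, F, is the root.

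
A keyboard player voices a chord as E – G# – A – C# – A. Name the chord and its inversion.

The distinct note names are E, G#, A, C#. Stacked in thirds they read A–C#–E–G#, which is a major seventh chord on A.
With the fifth (E) in the bass, the chord is in second inversion (figured bass 4/3).

A major seventh, second inversion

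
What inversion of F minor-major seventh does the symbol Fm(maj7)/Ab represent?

Fm(maj7)/Ab means F minor-major seventh with Ab in the bass. Ab is the third of F minor-major seventh (F–Ab–C–E), so this is first inversion.

first inversion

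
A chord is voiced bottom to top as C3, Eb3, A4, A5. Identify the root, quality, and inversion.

A diminished, first inversion

The distinct note names are C, Eb, A. Stacked in thirds they read A–C–Eb, which is a diminished triad on A.
C is the third of A diminished; third in the bass means first inversion (figured bass 6).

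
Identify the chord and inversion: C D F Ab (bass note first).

D half-diminished seventh, third inversion

Reducing to letter names: C, D, F, Ab. These stack in thirds as D–F–Ab–C — a D half-diminished seventh chord.
The lowest note is C, the seventh of the chord, so this is third inversion (figured bass 4/2).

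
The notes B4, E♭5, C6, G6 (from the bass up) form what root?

C

Reordering B, Eb, C, G into stacked thirds gives C–Eb–G–B; the bottom of that stack, C, is the root.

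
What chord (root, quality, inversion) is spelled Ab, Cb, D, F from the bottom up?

D diminished seventh, second inversion

The pitch classes Ab, Cb, D, F arrange in thirds as D–F–Ab–Cb: a D diminished seventh chord.
With the fifth (Ab) in the bass, the chord is in second inversion (figured bass 4/3).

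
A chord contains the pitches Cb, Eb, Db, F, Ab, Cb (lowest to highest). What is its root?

Db

Cb, Eb, Db, F, Ab are the tones of a Db dominant ninth chord (Db–F–Ab–Cb–Eb), making Db the root.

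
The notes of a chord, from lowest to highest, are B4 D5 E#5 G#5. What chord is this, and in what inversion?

E# diminished seventh, second inversion

The distinct note names are B, D, E#, G#. Stacked in thirds they read E#–G#–B–D, which is a diminished seventh chord on E#.
With the fifth (B) in the bass, the chord is in second inversion (figured bass 4/3).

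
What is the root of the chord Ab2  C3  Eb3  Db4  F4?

The distinct letter names are Ab, C, Eb, Db, F. Arranged as a stack of thirds they read Db–F–Ab–C–Eb, so Db is the root (a Db major ninth chord).

Db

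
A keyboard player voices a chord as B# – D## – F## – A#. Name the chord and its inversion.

B# dominant seventh, root position

The distinct note names are B#, D##, F##, A#. Stacked in thirds they read B#–D##–F##–A#, which is a dominant seventh chord on B#.
The lowest note is B#, the root of the chord, so this is root position (figured bass 7).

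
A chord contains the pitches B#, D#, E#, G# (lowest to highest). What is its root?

Reordering B#, D#, E#, G# into stacked thirds gives E#–G#–B#–D#; the bottom of that stack, E#, is the root.

E#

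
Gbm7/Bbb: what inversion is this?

Gbm7/Bbb means Gb minor seventh with Bbb in the bass. Bbb is the third of Gb minor seventh (Gb–Bbb–Db–Fb), so this is first inversion.

first inversion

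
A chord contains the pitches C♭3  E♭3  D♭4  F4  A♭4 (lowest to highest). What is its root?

Cb, Eb, Db, F, Ab are the tones of a Db dominant ninth chord (Db–F–Ab–Cb–Eb), making Db the root.

Db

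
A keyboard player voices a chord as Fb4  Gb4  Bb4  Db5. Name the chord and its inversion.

Gb dominant seventh, third inversion

The distinct note names are Fb, Gb, Bb, Db. Stacked in thirds they read Gb–Bb–Db–Fb, which is a dominant seventh chord on Gb.
With the seventh (Fb) in the bass, the chord is in third inversion (figured bass 4/2).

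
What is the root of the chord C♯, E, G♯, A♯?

A#

The distinct letter names are C#, E, G#, A#. Arranged as a stack of thirds they read A#–C#–E–G#, so A# is the root (an A# half-diminished seventh chord).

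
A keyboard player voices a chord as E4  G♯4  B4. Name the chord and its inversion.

E major, root position

The pitch classes E, G#, B arrange in thirds as E–G#–B: an E major triad.
With the root (E) in the bass, the chord is in root position (figured bass 5/3).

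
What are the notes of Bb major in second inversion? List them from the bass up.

The chord tones are Bb–D–F. With the fifth (F) lowest for second inversion: F, Bb, D.

F, Bb, D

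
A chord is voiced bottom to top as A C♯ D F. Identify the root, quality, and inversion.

Reducing to letter names: A, C#, D, F. These stack in thirds as D–F–A–C# — a D minor-major seventh chord.
With the fifth (A) in the bass, the chord is in second inversion (figured bass 4/3).

D minor-major seventh, second inversion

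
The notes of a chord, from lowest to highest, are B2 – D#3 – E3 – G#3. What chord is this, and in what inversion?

E major seventh, second inversion

Reducing to letter names: B, D#, E, G#. These stack in thirds as E–G#–B–D# — an E major seventh chord.
The lowest note is B, the fifth of the chord, so this is second inversion (figured bass 4/3).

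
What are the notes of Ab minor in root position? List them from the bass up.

Spelling Ab minor: Ab–Cb–Eb. In root position the root is bass, giving Ab, Cb, Eb from the bottom.

Ab, Cb, Eb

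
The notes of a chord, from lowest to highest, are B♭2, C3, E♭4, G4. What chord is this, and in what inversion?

C minor seventh, third inversion

The distinct note names are Bb, C, Eb, G. Stacked in thirds they read C–Eb–G–Bb, which is a minor seventh chord on C.
Bb is the seventh of C minor seventh; seventh in the bass means third inversion (figured bass 4/2).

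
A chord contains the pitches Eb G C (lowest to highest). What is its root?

The distinct letter names are Eb, G, C. Arranged as a stack of thirds they read C–Eb–G, so C is the root (a C minor triad).

C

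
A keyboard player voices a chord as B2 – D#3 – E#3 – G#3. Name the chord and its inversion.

E# half-diminished seventh, second inversion

Reducing to letter names: B, D#, E#, G#. These stack in thirds as E#–G#–B–D# — an E# half-diminished seventh chord.
With the fifth (B) in the bass, the chord is in second inversion (figured bass 4/3).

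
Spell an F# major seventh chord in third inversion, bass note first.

E#, F#, A#, C#

F# major seventh is F#–A#–C#–E#. Third inversion puts the seventh (E#) in the bass, with the remaining tones above: E#, F#, A#, C#.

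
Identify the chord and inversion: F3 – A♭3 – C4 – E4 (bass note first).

The distinct note names are F, Ab, C, E. Stacked in thirds they read F–Ab–C–E, which is a minor-major seventh chord on F.
The lowest note is F, the root of the chord, so this is root position (figured bass 7).

F minor-major seventh, root position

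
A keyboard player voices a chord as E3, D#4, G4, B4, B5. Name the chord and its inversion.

The distinct note names are E, D#, G, B. Stacked in thirds they read E–G–B–D#, which is a minor-major seventh chord on E.
E is the root of E minor-major seventh; root in the bass means root position (figured bass 7).

E minor-major seventh, root position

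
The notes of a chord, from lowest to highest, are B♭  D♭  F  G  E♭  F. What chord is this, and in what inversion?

Eb dominant ninth, second inversion

The distinct note names are Bb, Db, F, G, Eb. Stacked in thirds they read Eb–G–Bb–Db–F, which is a dominant ninth chord on Eb.
The lowest note is Bb, the fifth of the chord, so this is second inversion.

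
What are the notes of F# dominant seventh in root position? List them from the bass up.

F#, A#, C#, E

The chord tones are F#–A#–C#–E. With the root (F#) lowest for root position: F#, A#, C#, E.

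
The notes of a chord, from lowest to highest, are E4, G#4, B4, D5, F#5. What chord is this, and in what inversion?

E dominant ninth, root position

The distinct note names are E, G#, B, D, F#. Stacked in thirds they read E–G#–B–D–F#, which is a dominant ninth chord on E.
With the root (E) in the bass, the chord is in root position.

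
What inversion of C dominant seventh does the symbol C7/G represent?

second inversion

C7/G means C dominant seventh with G in the bass. G is the fifth of C dominant seventh (C–E–G–Bb), so this is second inversion.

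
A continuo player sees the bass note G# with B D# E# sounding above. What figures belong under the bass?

6/5

The notes G#, B, D#, E# stack in thirds as E#–G#–B–D# — an E# half-diminished seventh chord. The bass G# is the third, so this is first inversion: figured 6/5.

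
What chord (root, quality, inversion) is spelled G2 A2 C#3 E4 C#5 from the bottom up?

A dominant seventh, third inversion

The pitch classes G, A, C#, E arrange in thirds as A–C#–E–G: an A dominant seventh chord.
The lowest note is G, the seventh of the chord, so this is third inversion (figured bass 4/2).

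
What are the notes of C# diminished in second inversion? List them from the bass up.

C# diminished is C#–E–G. Second inversion puts the fifth (G) in the bass, with the remaining tones above: G, C#, E.

G, C#, E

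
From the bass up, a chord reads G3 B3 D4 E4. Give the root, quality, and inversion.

E minor seventh, first inversion

The pitch classes G, B, D, E arrange in thirds as E–G–B–D: an E minor seventh chord.
G is the third of E minor seventh; third in the bass means first inversion (figured bass 6/5).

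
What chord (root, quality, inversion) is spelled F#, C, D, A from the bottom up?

Reducing to letter names: F#, C, D, A. These stack in thirds as D–F#–A–C — a D dominant seventh chord.
F# is the third of D dominant seventh; third in the bass means first inversion (figured bass 6/5).

D dominant seventh, first inversion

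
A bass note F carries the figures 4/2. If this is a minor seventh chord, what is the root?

The figures 4/2 mean the seventh of the chord is in the bass. If F is the seventh of a minor seventh chord, the root is G (chord tones G–Bb–D–F).

G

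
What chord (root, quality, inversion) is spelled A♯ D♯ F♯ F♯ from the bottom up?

D# minor, second inversion

The pitch classes A#, D#, F# arrange in thirds as D#–F#–A#: a D# minor triad.
A# is the fifth of D# minor; fifth in the bass means second inversion (figured bass 6/4).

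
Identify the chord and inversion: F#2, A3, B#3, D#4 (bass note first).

B# diminished seventh, second inversion

The distinct note names are F#, A, B#, D#. Stacked in thirds they read B#–D#–F#–A, which is a diminished seventh chord on B#.
F# is the fifth of B# diminished seventh; fifth in the bass means second inversion (figured bass 4/3).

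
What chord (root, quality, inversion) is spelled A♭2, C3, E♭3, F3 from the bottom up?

F minor seventh, first inversion

The pitch classes Ab, C, Eb, F arrange in thirds as F–Ab–C–Eb: an F minor seventh chord.
The lowest note is Ab, the third of the chord, so this is first inversion (figured bass 6/5).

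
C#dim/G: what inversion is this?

second inversion

C#dim/G means C# diminished with G in the bass. G is the fifth of C# diminished (C#–E–G), so this is second inversion.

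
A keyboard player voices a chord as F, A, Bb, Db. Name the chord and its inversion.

Reducing to letter names: F, A, Bb, Db. These stack in thirds as Bb–Db–F–A — a Bb minor-major seventh chord.
The lowest note is F, the fifth of the chord, so this is second inversion (figured bass 4/3).

Bb minor-major seventh, second inversion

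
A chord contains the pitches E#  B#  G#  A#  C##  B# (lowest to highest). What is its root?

The distinct letter names are E#, B#, G#, A#, C##. Arranged as a stack of thirds they read A#–C##–E#–G#–B#, so A# is the root (an A# dominant ninth chord).

A#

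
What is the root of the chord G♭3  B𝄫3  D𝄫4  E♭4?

Eb

Reordering Gb, Bbb, Dbb, Eb into stacked thirds gives Eb–Gb–Bbb–Dbb; the bottom of that stack, Eb, is the root.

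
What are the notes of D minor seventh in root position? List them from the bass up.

D, F, A, C

Spelling D minor seventh: D–F–A–C. In root position the root is bass, giving D, F, A, C from the bottom.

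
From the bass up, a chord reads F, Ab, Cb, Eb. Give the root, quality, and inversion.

F half-diminished seventh, root position

The pitch classes F, Ab, Cb, Eb arrange in thirds as F–Ab–Cb–Eb: an F half-diminished seventh chord.
With the root (F) in the bass, the chord is in root position (figured bass 7).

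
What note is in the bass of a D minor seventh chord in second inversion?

A

D minor seventh is D–F–A–C. Second inversion places the fifth in the bass: A.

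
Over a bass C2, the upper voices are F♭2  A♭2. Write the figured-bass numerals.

The notes C, Fb, Ab stack in thirds as Fb–Ab–C — an Fb augmented triad. The bass C is the fifth, so this is second inversion: figured 6/4.

6/4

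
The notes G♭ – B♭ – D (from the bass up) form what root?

Reordering Gb, Bb, D into stacked thirds gives Gb–Bb–D; the bottom of that stack, Gb, is the root.

Gb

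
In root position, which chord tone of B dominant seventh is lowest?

B

B dominant seventh is B–D#–F#–A. Root position places the root in the bass: B.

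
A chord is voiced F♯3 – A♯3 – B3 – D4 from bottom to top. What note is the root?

F#, A#, B, D are the tones of a B minor-major seventh chord (B–D–F#–A#), making B the root.

B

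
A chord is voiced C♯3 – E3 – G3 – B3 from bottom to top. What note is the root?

C#

C#, E, G, B are the tones of a C# half-diminished seventh chord (C#–E–G–B), making C# the root.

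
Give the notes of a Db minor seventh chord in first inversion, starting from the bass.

Db minor seventh is Db–Fb–Ab–Cb. First inversion puts the third (Fb) in the bass, with the remaining tones above: Fb, Ab, Cb, Db.

Fb, Ab, Cb, Db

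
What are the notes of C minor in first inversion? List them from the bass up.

The chord tones are C–Eb–G. With the third (Eb) lowest for first inversion: Eb, G, C.

Eb, G, C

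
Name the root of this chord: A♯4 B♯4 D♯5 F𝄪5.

B#

The distinct letter names are A#, B#, D#, F##. Arranged as a stack of thirds they read B#–D#–F##–A#, so B# is the root (a B# minor seventh chord).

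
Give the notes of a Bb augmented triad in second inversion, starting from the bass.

F#, Bb, D

Bb augmented is Bb–D–F#. Second inversion puts the fifth (F#) in the bass, with the remaining tones above: F#, Bb, D.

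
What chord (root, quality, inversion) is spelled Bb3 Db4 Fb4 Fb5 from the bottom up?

Reducing to letter names: Bb, Db, Fb. These stack in thirds as Bb–Db–Fb — a Bb diminished triad.
Bb is the root of Bb diminished; root in the bass means root position (figured bass 5/3).

Bb diminished, root position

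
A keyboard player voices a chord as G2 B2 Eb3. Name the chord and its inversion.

Reducing to letter names: G, B, Eb. These stack in thirds as Eb–G–B — an Eb augmented triad.
G is the third of Eb augmented; third in the bass means first inversion (figured bass 6).

Eb augmented, first inversion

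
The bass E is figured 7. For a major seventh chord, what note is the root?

The figures 7 mean the root of the chord is in the bass. If E is the root of a major seventh chord, the root is E (chord tones E–G#–B–D#).

E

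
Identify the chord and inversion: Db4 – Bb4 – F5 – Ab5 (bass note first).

Reducing to letter names: Db, Bb, F, Ab. These stack in thirds as Bb–Db–F–Ab — a Bb minor seventh chord.
Db is the third of Bb minor seventh; third in the bass means first inversion (figured bass 6/5).

Bb minor seventh, first inversion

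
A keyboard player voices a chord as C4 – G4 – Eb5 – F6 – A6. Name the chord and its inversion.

F dominant ninth, second inversion

Reducing to letter names: C, G, Eb, F, A. These stack in thirds as F–A–C–Eb–G — an F dominant ninth chord.
With the fifth (C) in the bass, the chord is in second inversion.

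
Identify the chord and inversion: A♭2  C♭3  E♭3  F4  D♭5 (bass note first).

The pitch classes Ab, Cb, Eb, F, Db arrange in thirds as Db–F–Ab–Cb–Eb: a Db dominant ninth chord.
The lowest note is Ab, the fifth of the chord, so this is second inversion.

Db dominant ninth, second inversion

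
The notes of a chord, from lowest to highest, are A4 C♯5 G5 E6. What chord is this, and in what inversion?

A dominant seventh, root position

Reducing to letter names: A, C#, G, E. These stack in thirds as A–C#–E–G — an A dominant seventh chord.
A is the root of A dominant seventh; root in the bass means root position (figured bass 7).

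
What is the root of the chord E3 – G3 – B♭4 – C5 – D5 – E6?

C

The distinct letter names are E, G, Bb, C, D. Arranged as a stack of thirds they read C–E–G–Bb–D, so C is the root (a C dominant ninth chord).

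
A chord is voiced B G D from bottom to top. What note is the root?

B, G, D are the tones of a G major triad (G–B–D), making G the root.

G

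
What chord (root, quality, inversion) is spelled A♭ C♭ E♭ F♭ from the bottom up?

Fb major seventh, first inversion

The pitch classes Ab, Cb, Eb, Fb arrange in thirds as Fb–Ab–Cb–Eb: an Fb major seventh chord.
Ab is the third of Fb major seventh; third in the bass means first inversion (figured bass 6/5).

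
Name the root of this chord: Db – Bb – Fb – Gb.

Gb

Reordering Db, Bb, Fb, Gb into stacked thirds gives Gb–Bb–Db–Fb; the bottom of that stack, Gb, is the root.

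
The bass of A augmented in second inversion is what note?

In second inversion the fifth is lowest. For A augmented (A–C#–E#) that is E#.

E#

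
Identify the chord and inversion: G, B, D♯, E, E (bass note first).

E minor-major seventh, first inversion

The distinct note names are G, B, D#, E. Stacked in thirds they read E–G–B–D#, which is a minor-major seventh chord on E.
With the third (G) in the bass, the chord is in first inversion (figured bass 6/5).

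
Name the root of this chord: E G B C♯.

C#

E, G, B, C# are the tones of a C# half-diminished seventh chord (C#–E–G–B), making C# the root.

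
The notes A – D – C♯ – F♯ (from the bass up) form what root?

A, D, C#, F# are the tones of a D major seventh chord (D–F#–A–C#), making D the root.

D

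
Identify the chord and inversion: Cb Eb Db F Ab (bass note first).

The distinct note names are Cb, Eb, Db, F, Ab. Stacked in thirds they read Db–F–Ab–Cb–Eb, which is a dominant ninth chord on Db.
The lowest note is Cb, the seventh of the chord, so this is third inversion.

Db dominant ninth, third inversion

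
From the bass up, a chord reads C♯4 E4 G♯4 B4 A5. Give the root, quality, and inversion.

A major ninth, first inversion

The distinct note names are C#, E, G#, B, A. Stacked in thirds they read A–C#–E–G#–B, which is a major ninth chord on A.
With the third (C#) in the bass, the chord is in first inversion.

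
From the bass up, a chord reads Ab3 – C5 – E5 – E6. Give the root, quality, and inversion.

Ab augmented, root position

The distinct note names are Ab, C, E. Stacked in thirds they read Ab–C–E, which is an augmented triad on Ab.
Ab is the root of Ab augmented; root in the bass means root position (figured bass 5/3).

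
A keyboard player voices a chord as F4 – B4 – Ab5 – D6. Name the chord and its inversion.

B diminished seventh, second inversion

The pitch classes F, B, Ab, D arrange in thirds as B–D–F–Ab: a B diminished seventh chord.
With the fifth (F) in the bass, the chord is in second inversion (figured bass 4/3).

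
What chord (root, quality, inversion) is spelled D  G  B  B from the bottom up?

Reducing to letter names: D, G, B. These stack in thirds as G–B–D — a G major triad.
The lowest note is D, the fifth of the chord, so this is second inversion (figured bass 6/4).

G major, second inversion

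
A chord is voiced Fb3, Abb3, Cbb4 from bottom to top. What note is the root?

Reordering Fb, Abb, Cbb into stacked thirds gives Fb–Abb–Cbb; the bottom of that stack, Fb, is the root.

Fb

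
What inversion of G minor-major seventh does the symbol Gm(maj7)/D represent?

second inversion

Gm(maj7)/D means G minor-major seventh with D in the bass. D is the fifth of G minor-major seventh (G–Bb–D–F#), so this is second inversion.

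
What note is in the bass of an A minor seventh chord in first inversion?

A minor seventh is A–C–E–G. First inversion places the third in the bass: C.

C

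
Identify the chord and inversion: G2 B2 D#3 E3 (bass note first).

E minor-major seventh, first inversion

The pitch classes G, B, D#, E arrange in thirds as E–G–B–D#: an E minor-major seventh chord.
The lowest note is G, the third of the chord, so this is first inversion (figured bass 6/5).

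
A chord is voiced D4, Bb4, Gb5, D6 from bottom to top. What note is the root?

D, Bb, Gb are the tones of a Gb augmented triad (Gb–Bb–D), making Gb the root.

Gb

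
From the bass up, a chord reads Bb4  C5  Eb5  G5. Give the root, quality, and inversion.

C minor seventh, third inversion

The distinct note names are Bb, C, Eb, G. Stacked in thirds they read C–Eb–G–Bb, which is a minor seventh chord on C.
Bb is the seventh of C minor seventh; seventh in the bass means third inversion (figured bass 4/2).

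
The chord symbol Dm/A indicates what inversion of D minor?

second inversion

Dm/A means D minor with A in the bass. A is the fifth of D minor (D–F–A), so this is second inversion.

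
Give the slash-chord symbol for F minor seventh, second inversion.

Fm7/C

Second inversion of F minor seventh has the fifth (C) in the bass. As a slash chord: Fm7/C.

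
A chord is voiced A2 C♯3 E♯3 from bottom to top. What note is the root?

A

The distinct letter names are A, C#, E#. Arranged as a stack of thirds they read A–C#–E#, so A is the root (an A augmented triad).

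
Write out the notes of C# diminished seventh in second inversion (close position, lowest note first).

G, Bb, C#, E

The chord tones are C#–E–G–Bb. With the fifth (G) lowest for second inversion: G, Bb, C#, E.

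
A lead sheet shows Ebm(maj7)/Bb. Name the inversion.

Ebm(maj7)/Bb means Eb minor-major seventh with Bb in the bass. Bb is the fifth of Eb minor-major seventh (Eb–Gb–Bb–D), so this is second inversion.

second inversion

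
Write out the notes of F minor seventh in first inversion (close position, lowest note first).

Ab, C, Eb, F

The chord tones are F–Ab–C–Eb. With the third (Ab) lowest for first inversion: Ab, C, Eb, F.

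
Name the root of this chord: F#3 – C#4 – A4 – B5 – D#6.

B

F#, C#, A, B, D# are the tones of a B dominant ninth chord (B–D#–F#–A–C#), making B the root.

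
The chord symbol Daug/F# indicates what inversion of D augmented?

first inversion

Daug/F# means D augmented with F# in the bass. F# is the third of D augmented (D–F#–A#), so this is first inversion.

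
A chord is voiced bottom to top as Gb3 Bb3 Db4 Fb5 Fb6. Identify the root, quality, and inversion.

Gb dominant seventh, root position

Reducing to letter names: Gb, Bb, Db, Fb. These stack in thirds as Gb–Bb–Db–Fb — a Gb dominant seventh chord.
Gb is the root of Gb dominant seventh; root in the bass means root position (figured bass 7).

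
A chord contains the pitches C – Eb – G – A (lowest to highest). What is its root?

Reordering C, Eb, G, A into stacked thirds gives A–C–Eb–G; the bottom of that stack, A, is the root.

A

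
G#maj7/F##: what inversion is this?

third inversion

G#maj7/F## means G# major seventh with F## in the bass. F## is the seventh of G# major seventh (G#–B#–D#–F##), so this is third inversion.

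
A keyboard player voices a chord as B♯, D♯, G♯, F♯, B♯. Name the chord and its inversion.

G# dominant seventh, first inversion

The distinct note names are B#, D#, G#, F#. Stacked in thirds they read G#–B#–D#–F#, which is a dominant seventh chord on G#.
With the third (B#) in the bass, the chord is in first inversion (figured bass 6/5).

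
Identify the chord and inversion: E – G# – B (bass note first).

E major, root position

The distinct note names are E, G#, B. Stacked in thirds they read E–G#–B, which is a major triad on E.
E is the root of E major; root in the bass means root position (figured bass 5/3).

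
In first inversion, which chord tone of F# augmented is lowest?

In first inversion the third is lowest. For F# augmented (F#–A#–C##) that is A#.

A#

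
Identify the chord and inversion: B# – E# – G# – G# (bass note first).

The distinct note names are B#, E#, G#. Stacked in thirds they read E#–G#–B#, which is a minor triad on E#.
The lowest note is B#, the fifth of the chord, so this is second inversion (figured bass 6/4).

E# minor, second inversion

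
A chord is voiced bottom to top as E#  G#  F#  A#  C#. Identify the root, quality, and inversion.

F# major ninth, third inversion

The distinct note names are E#, G#, F#, A#, C#. Stacked in thirds they read F#–A#–C#–E#–G#, which is a major ninth chord on F#.
With the seventh (E#) in the bass, the chord is in third inversion.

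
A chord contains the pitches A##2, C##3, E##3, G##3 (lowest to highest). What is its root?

The distinct letter names are A##, C##, E##, G##. Arranged as a stack of thirds they read A##–C##–E##–G##, so A## is the root (an A## minor seventh chord).

A##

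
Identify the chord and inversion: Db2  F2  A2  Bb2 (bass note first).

The pitch classes Db, F, A, Bb arrange in thirds as Bb–Db–F–A: a Bb minor-major seventh chord.
The lowest note is Db, the third of the chord, so this is first inversion (figured bass 6/5).

Bb minor-major seventh, first inversion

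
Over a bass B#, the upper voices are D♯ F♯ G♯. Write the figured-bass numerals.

6/5

The notes B#, D#, F#, G# stack in thirds as G#–B#–D#–F# — a G# dominant seventh chord. The bass B# is the third, so this is first inversion: figured 6/5.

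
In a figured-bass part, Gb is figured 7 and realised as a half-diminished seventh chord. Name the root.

Gb

The figures 7 mean the root of the chord is in the bass. If Gb is the root of a half-diminished seventh chord, the root is Gb (chord tones Gb–Bbb–Dbb–Fb).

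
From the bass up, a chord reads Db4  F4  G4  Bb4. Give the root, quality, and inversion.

G half-diminished seventh, second inversion

Reducing to letter names: Db, F, G, Bb. These stack in thirds as G–Bb–Db–F — a G half-diminished seventh chord.
The lowest note is Db, the fifth of the chord, so this is second inversion (figured bass 4/3).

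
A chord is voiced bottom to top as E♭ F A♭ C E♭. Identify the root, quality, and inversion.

The distinct note names are Eb, F, Ab, C. Stacked in thirds they read F–Ab–C–Eb, which is a minor seventh chord on F.
The lowest note is Eb, the seventh of the chord, so this is third inversion (figured bass 4/2).

F minor seventh, third inversion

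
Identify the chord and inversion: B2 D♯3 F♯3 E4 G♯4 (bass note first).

E major ninth, second inversion

The pitch classes B, D#, F#, E, G# arrange in thirds as E–G#–B–D#–F#: an E major ninth chord.
The lowest note is B, the fifth of the chord, so this is second inversion.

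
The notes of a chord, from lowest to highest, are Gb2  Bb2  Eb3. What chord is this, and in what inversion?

The distinct note names are Gb, Bb, Eb. Stacked in thirds they read Eb–Gb–Bb, which is a minor triad on Eb.
With the third (Gb) in the bass, the chord is in first inversion (figured bass 6).

Eb minor, first inversion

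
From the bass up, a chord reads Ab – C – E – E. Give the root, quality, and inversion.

Ab augmented, root position

The distinct note names are Ab, C, E. Stacked in thirds they read Ab–C–E, which is an augmented triad on Ab.
Ab is the root of Ab augmented; root in the bass means root position (figured bass 5/3).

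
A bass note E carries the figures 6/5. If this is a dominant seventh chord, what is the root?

C

The figures 6/5 mean the third of the chord is in the bass. If E is the third of a dominant seventh chord, the root is C (chord tones C–E–G–Bb).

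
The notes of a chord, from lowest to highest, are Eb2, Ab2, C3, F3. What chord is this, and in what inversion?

F minor seventh, third inversion

The pitch classes Eb, Ab, C, F arrange in thirds as F–Ab–C–Eb: an F minor seventh chord.
The lowest note is Eb, the seventh of the chord, so this is third inversion (figured bass 4/2).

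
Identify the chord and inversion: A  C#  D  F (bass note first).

The pitch classes A, C#, D, F arrange in thirds as D–F–A–C#: a D minor-major seventh chord.
A is the fifth of D minor-major seventh; fifth in the bass means second inversion (figured bass 4/3).

D minor-major seventh, second inversion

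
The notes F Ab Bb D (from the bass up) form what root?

Bb

The distinct letter names are F, Ab, Bb, D. Arranged as a stack of thirds they read Bb–D–F–Ab, so Bb is the root (a Bb dominant seventh chord).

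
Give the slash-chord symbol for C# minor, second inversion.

Second inversion of C# minor has the fifth (G#) in the bass. As a slash chord: C#m/G#.

C#m/G#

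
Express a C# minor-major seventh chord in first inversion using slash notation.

C#m(maj7)/E

First inversion of C# minor-major seventh has the third (E) in the bass. As a slash chord: C#m(maj7)/E.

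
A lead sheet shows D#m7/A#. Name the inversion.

second inversion

D#m7/A# means D# minor seventh with A# in the bass. A# is the fifth of D# minor seventh (D#–F#–A#–C#), so this is second inversion.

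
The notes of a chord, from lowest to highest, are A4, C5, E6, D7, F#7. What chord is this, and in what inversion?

The pitch classes A, C, E, D, F# arrange in thirds as D–F#–A–C–E: a D dominant ninth chord.
With the fifth (A) in the bass, the chord is in second inversion.

D dominant ninth, second inversion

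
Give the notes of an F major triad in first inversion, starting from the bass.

F major is F–A–C. First inversion puts the third (A) in the bass, with the remaining tones above: A, C, F.

A, C, F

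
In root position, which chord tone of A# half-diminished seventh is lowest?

A#

The root of A# half-diminished seventh (A#–C#–E–G#) is A#; that is the bass in root position.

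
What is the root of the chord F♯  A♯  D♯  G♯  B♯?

F#, A#, D#, G#, B# are the tones of a G# dominant ninth chord (G#–B#–D#–F#–A#), making G# the root.

G#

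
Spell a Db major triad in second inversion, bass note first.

Spelling Db major: Db–F–Ab. In second inversion the fifth is bass, giving Ab, Db, F from the bottom.

Ab, Db, F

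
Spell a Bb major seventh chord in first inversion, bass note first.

Bb major seventh is Bb–D–F–A. First inversion puts the third (D) in the bass, with the remaining tones above: D, F, A, Bb.

D, F, A, Bb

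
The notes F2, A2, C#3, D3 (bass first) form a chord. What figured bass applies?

The notes F, A, C#, D stack in thirds as D–F–A–C# — a D minor-major seventh chord. The bass F is the third, so this is first inversion: figured 6/5.

6/5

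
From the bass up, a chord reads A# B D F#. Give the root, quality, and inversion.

Reducing to letter names: A#, B, D, F#. These stack in thirds as B–D–F#–A# — a B minor-major seventh chord.
A# is the seventh of B minor-major seventh; seventh in the bass means third inversion (figured bass 4/2).

B minor-major seventh, third inversion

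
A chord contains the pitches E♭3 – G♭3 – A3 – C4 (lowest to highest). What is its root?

A

The distinct letter names are Eb, Gb, A, C. Arranged as a stack of thirds they read A–C–Eb–Gb, so A is the root (an A diminished seventh chord).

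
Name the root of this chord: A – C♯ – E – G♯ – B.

A, C#, E, G#, B are the tones of an A major ninth chord (A–C#–E–G#–B), making A the root.

A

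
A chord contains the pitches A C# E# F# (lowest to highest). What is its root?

F#

A, C#, E#, F# are the tones of an F# minor-major seventh chord (F#–A–C#–E#), making F# the root.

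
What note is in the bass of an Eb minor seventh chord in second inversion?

Bb

In second inversion the fifth is lowest. For Eb minor seventh (Eb–Gb–Bb–Db) that is Bb.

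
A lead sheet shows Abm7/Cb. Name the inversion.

first inversion

Abm7/Cb means Ab minor seventh with Cb in the bass. Cb is the third of Ab minor seventh (Ab–Cb–Eb–Gb), so this is first inversion.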